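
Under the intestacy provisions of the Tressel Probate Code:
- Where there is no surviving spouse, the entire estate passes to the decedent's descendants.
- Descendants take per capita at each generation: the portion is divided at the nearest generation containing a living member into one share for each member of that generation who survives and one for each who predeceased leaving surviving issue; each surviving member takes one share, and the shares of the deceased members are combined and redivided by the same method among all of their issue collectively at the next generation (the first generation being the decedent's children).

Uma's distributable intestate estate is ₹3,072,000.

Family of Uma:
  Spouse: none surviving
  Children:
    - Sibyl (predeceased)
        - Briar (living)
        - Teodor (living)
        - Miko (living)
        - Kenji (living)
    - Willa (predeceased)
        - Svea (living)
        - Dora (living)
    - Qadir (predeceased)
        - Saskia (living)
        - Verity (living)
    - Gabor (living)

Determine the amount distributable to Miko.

The entire ₹3,072,000 passes to the descendants.
That amount (₹3,072,000) is divided at the children's generation into 4 shares of ₹768,000. Gabor takes ₹768,000. The 3 shares of the deceased (Sibyl, Willa, and Qadir) are combined into a pool of ₹2,304,000.
That pool (₹2,304,000) is divided at the grandchildren's generation equally among Briar, Teodor, Miko, Kenji, Svea, Dora, Saskia, and Verity: ₹288,000 each.

Miko receives ₹288,000.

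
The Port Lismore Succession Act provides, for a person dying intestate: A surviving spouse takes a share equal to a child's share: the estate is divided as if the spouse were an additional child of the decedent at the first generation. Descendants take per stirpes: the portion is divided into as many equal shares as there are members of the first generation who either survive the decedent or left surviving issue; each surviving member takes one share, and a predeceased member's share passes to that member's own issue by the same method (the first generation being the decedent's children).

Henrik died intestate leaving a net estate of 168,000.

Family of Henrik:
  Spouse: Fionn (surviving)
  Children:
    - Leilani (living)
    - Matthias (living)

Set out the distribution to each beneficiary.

The spouse counts as an additional share at the children's level, so there are 3 primary shares of 56,000. Fionn takes one such share (56,000).
The children's combined portion (112,000) is divided into 2 shares of 56,000: Leilani and Matthias each take 56,000.

Fionn: 56,000; Leilani: 56,000; Matthias: 56,000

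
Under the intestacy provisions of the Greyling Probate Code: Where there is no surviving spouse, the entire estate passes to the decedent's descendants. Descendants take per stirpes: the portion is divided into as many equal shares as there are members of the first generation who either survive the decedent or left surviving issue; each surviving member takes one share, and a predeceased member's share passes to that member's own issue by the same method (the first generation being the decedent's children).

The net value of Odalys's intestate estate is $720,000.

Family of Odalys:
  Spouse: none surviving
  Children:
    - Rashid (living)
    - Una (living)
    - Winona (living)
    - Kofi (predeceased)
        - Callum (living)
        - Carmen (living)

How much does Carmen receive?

Carmen receives $90,000.

The entire $720,000 passes to the descendants.
That amount ($720,000) is divided into 4 shares of $180,000: Rashid, Una, and Winona each take $180,000; Kofi's $180,000 share passes to Kofi's issue.
Kofi's share ($180,000) is divided into 2 shares of $90,000: Callum and Carmen each take $90,000.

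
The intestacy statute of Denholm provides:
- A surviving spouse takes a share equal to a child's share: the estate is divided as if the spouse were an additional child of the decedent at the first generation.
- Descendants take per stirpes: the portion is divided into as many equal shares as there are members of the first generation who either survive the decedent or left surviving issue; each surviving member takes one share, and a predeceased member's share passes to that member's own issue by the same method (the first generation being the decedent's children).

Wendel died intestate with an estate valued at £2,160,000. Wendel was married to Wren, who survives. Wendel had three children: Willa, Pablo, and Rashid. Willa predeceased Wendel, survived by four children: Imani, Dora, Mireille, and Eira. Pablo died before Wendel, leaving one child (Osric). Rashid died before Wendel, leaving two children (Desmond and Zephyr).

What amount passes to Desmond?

Desmond receives £270,000.

The spouse counts as an additional share at the children's level, so there are 4 primary shares of £540,000. Wren takes one such share (£540,000).
The children's combined portion (£1,620,000) is divided into 3 shares of £540,000: Willa's £540,000 share passes to Willa's issue; Pablo's £540,000 share passes to Pablo's issue; Rashid's £540,000 share passes to Rashid's issue.
Willa's share (£540,000) is divided into 4 shares of £135,000: Imani, Dora, Mireille, and Eira each take £135,000.
Pablo's share (£540,000) passes entirely to Osric.
Rashid's share (£540,000) is divided into 2 shares of £270,000: Desmond and Zephyr each take £270,000.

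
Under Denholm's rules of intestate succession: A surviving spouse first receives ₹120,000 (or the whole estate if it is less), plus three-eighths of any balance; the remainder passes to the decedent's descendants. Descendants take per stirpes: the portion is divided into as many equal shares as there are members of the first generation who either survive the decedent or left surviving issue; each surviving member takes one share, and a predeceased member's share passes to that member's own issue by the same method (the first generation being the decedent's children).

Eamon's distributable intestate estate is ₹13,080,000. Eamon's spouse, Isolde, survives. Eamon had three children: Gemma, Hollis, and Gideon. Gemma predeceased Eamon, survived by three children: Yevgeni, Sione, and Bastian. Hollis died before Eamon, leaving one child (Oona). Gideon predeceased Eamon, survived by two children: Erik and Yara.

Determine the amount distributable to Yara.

Isolde first takes ₹120,000, leaving a balance of ₹12,960,000. Isolde then takes three-eighths of the balance (₹4,860,000), for a total of ₹4,980,000. The remaining ₹8,100,000 passes to the descendants.
The descendants' portion (₹8,100,000) is divided into 3 shares of ₹2,700,000: Gemma's ₹2,700,000 share passes to Gemma's issue; Hollis's ₹2,700,000 share passes to Hollis's issue; Gideon's ₹2,700,000 share passes to Gideon's issue.
Gemma's share (₹2,700,000) is divided into 3 shares of ₹900,000: Yevgeni, Sione, and Bastian each take ₹900,000.
Hollis's share (₹2,700,000) passes entirely to Oona.
Gideon's share (₹2,700,000) is divided into 2 shares of ₹1,350,000: Erik and Yara each take ₹1,350,000.

Yara receives ₹1,350,000.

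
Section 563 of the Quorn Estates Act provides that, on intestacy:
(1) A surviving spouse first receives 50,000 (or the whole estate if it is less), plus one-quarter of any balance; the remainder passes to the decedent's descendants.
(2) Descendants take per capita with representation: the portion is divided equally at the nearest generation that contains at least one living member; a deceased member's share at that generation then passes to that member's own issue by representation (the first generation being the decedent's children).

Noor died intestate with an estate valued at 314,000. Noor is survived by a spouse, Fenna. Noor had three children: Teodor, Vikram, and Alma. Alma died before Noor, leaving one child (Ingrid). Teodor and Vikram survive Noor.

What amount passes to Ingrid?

Ingrid receives 66,000.

Fenna first takes 50,000, leaving a balance of 264,000. Fenna then takes one-quarter of the balance (66,000), for a total of 116,000. The remaining 198,000 passes to the descendants.
The descendants' portion (198,000) is divided into 3 shares of 66,000: Teodor and Vikram each take 66,000; Alma's 66,000 share passes to Alma's issue.
Alma's share (66,000) passes entirely to Ingrid.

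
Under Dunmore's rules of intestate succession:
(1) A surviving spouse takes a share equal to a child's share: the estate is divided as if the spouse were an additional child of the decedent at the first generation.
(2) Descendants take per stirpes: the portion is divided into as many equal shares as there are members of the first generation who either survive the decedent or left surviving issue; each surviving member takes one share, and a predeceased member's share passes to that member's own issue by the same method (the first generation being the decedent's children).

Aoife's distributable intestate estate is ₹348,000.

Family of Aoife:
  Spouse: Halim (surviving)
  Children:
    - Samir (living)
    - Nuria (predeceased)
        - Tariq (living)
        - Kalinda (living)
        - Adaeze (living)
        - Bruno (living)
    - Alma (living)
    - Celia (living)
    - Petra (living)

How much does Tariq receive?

The spouse counts as an additional share at the children's level, so there are 6 primary shares of ₹58,000. Halim takes one such share (₹58,000).
The children's combined portion (₹290,000) is divided into 5 shares of ₹58,000: Samir, Alma, Celia, and Petra each take ₹58,000; Nuria's ₹58,000 share passes to Nuria's issue.
Nuria's share (₹58,000) is divided into 4 shares of ₹14,500: Tariq, Kalinda, Adaeze, and Bruno each take ₹14,500.

Tariq receives ₹14,500.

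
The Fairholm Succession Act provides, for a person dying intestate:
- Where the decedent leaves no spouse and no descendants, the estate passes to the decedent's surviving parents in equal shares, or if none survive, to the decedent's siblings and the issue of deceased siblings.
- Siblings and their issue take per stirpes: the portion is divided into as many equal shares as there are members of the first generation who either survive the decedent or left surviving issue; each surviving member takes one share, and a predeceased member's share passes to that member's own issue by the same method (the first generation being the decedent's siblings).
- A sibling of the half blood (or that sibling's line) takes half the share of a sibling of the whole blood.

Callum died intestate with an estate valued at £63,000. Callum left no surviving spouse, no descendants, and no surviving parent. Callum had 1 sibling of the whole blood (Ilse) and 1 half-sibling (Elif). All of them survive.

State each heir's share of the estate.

The entire £63,000 passes to the siblings and their issue.
Counting each half-blood sibling's line as half a unit, there are 3/2 units in £63,000, so one unit is £42,000. Whole-blood lines (Ilse) take £42,000 each; half-blood lines (Elif) take £21,000 each.

Ilse: £42,000; Elif: £21,000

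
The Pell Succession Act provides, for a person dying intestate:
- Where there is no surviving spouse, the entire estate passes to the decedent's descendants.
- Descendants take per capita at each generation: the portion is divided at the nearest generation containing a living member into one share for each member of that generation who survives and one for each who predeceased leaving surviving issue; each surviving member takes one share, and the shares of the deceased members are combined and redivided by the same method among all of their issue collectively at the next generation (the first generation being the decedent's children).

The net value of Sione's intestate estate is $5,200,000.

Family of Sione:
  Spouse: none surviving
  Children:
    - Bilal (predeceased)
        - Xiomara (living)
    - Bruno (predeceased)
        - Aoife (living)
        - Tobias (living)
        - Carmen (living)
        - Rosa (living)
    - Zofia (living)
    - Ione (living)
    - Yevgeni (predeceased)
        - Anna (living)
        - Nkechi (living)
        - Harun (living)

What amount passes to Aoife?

Aoife receives $390,000.

The entire $5,200,000 passes to the descendants.
That amount ($5,200,000) is divided at the children's generation into 5 shares of $1,040,000. Zofia and Ione each take $1,040,000. The 3 shares of the deceased (Bilal, Bruno, and Yevgeni) are combined into a pool of $3,120,000.
That pool ($3,120,000) is divided at the grandchildren's generation equally among Xiomara, Aoife, Tobias, Carmen, Rosa, Anna, Nkechi, and Harun: $390,000 each.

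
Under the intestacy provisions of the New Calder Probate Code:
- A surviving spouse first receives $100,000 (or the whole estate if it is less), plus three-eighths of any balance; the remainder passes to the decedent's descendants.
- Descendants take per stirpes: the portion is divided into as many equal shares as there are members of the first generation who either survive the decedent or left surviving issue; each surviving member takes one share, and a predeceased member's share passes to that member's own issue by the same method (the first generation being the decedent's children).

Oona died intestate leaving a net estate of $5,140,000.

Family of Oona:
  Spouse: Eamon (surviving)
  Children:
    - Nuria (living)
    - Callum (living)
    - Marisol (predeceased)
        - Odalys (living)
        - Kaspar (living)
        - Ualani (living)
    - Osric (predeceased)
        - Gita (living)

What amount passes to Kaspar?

Eamon first takes $100,000, leaving a balance of $5,040,000. Eamon then takes three-eighths of the balance ($1,890,000), for a total of $1,990,000. The remaining $3,150,000 passes to the descendants.
The descendants' portion ($3,150,000) is divided into 4 shares of $787,500: Nuria and Callum each take $787,500; Marisol's $787,500 share passes to Marisol's issue; Osric's $787,500 share passes to Osric's issue.
Marisol's share ($787,500) is divided into 3 shares of $262,500: Odalys, Kaspar, and Ualani each take $262,500.
Osric's share ($787,500) passes entirely to Gita.

Kaspar receives $262,500.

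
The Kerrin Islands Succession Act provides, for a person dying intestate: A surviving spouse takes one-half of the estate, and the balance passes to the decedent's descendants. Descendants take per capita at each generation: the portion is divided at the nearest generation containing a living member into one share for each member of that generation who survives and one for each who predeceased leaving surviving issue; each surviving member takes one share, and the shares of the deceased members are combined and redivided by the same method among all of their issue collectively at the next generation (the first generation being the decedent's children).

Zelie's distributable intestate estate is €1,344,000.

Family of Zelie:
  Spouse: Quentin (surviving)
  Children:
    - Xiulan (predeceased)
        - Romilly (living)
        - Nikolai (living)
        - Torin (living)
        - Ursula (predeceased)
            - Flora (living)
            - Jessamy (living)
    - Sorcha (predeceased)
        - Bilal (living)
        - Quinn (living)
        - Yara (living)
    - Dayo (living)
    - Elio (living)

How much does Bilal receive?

Quentin takes one-half of €1,344,000 = €672,000. The remaining €672,000 passes to the descendants.
The descendants' portion (€672,000) is divided at the children's generation into 4 shares of €168,000. Dayo and Elio each take €168,000. The 2 shares of the deceased (Xiulan and Sorcha) are combined into a pool of €336,000.
That pool (€336,000) is divided at the grandchildren's generation into 7 shares of €48,000. Romilly, Nikolai, Torin, Bilal, Quinn, and Yara each take €48,000. The remaining share for the deceased Ursula (€48,000) is carried to the next generation.
That pool (€48,000) is divided at the great-grandchildren's generation equally among Flora and Jessamy: €24,000 each.

Bilal receives €48,000.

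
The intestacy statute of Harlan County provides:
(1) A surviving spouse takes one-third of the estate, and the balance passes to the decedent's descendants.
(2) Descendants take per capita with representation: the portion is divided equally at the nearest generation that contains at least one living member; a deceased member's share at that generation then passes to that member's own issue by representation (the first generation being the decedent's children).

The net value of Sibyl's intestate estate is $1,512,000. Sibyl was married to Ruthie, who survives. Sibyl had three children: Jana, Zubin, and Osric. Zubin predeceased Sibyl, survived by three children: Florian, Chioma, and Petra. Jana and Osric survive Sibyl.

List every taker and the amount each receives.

Ruthie takes one-third of $1,512,000 = $504,000. The remaining $1,008,000 passes to the descendants.
The descendants' portion ($1,008,000) is divided into 3 shares of $336,000: Jana and Osric each take $336,000; Zubin's $336,000 share passes to Zubin's issue.
Zubin's share ($336,000) is divided into 3 shares of $112,000: Florian, Chioma, and Petra each take $112,000.

Ruthie: $504,000; Jana: $336,000; Florian: $112,000; Chioma: $112,000; Petra: $112,000; Osric: $336,000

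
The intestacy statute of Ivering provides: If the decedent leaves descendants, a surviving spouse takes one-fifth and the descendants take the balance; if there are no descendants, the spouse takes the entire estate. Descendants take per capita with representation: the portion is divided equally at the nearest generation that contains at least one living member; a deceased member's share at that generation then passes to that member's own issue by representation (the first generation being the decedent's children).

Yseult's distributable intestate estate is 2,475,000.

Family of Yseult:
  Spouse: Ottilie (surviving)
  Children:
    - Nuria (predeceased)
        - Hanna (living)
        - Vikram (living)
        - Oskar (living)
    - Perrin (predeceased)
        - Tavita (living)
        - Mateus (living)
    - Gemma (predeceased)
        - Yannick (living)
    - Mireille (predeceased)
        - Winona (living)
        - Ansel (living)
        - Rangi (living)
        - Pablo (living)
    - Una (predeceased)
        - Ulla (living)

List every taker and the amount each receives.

Ottilie takes one-fifth of 2,475,000 = 495,000. The remaining 1,980,000 passes to the descendants.
No child survives, so the initial division is made at the grandchildren's generation.
The descendants' portion (1,980,000) is divided into 11 shares of 180,000: Hanna, Vikram, Oskar, Tavita, Mateus, Yannick, Winona, Ansel, Rangi, Pablo, and Ulla each take 180,000.

Ottilie: 495,000; Hanna: 180,000; Vikram: 180,000; Oskar: 180,000; Tavita: 180,000; Mateus: 180,000; Yannick: 180,000; Winona: 180,000; Ansel: 180,000; Rangi: 180,000; Pablo: 180,000; Ulla: 180,000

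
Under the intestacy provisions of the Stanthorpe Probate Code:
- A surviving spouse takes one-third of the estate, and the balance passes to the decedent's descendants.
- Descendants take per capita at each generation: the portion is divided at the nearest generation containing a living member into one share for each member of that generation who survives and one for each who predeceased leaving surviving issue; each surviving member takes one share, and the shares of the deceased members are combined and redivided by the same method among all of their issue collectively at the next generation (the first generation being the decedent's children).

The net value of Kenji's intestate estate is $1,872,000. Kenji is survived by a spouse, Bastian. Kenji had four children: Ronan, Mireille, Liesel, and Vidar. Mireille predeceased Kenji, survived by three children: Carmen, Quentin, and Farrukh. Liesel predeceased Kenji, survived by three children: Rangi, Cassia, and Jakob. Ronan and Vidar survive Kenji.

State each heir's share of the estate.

Bastian: $624,000; Ronan: $312,000; Carmen: $104,000; Quentin: $104,000; Farrukh: $104,000; Rangi: $104,000; Cassia: $104,000; Jakob: $104,000; Vidar: $312,000

Bastian takes one-third of $1,872,000 = $624,000. The remaining $1,248,000 passes to the descendants.
The descendants' portion ($1,248,000) is divided at the children's generation into 4 shares of $312,000. Ronan and Vidar each take $312,000. The 2 shares of the deceased (Mireille and Liesel) are combined into a pool of $624,000.
That pool ($624,000) is divided at the grandchildren's generation equally among Carmen, Quentin, Farrukh, Rangi, Cassia, and Jakob: $104,000 each.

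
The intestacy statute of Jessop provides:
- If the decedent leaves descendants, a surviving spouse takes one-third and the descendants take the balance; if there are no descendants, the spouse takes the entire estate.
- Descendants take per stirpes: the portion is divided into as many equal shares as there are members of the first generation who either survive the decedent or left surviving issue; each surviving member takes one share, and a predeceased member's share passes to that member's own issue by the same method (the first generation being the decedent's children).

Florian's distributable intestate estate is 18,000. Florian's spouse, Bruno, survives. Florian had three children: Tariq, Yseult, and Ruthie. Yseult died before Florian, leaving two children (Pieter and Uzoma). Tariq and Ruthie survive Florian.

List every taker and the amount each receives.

Bruno takes one-third of 18,000 = 6,000. The remaining 12,000 passes to the descendants.
The descendants' portion (12,000) is divided into 3 shares of 4,000: Tariq and Ruthie each take 4,000; Yseult's 4,000 share passes to Yseult's issue.
Yseult's share (4,000) is divided into 2 shares of 2,000: Pieter and Uzoma each take 2,000.

Bruno: 6,000; Tariq: 4,000; Pieter: 2,000; Uzoma: 2,000; Ruthie: 4,000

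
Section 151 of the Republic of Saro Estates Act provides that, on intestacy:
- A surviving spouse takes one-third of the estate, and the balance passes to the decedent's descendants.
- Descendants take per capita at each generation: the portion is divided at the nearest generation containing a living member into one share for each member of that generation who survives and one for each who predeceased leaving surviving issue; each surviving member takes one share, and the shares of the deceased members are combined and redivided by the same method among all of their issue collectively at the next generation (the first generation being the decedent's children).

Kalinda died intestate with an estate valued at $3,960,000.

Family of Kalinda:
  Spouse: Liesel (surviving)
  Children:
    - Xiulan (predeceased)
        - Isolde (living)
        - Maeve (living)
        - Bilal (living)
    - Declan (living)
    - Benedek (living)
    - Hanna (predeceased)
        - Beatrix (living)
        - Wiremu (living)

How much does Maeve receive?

Liesel takes one-third of $3,960,000 = $1,320,000. The remaining $2,640,000 passes to the descendants.
The descendants' portion ($2,640,000) is divided at the children's generation into 4 shares of $660,000. Declan and Benedek each take $660,000. The 2 shares of the deceased (Xiulan and Hanna) are combined into a pool of $1,320,000.
That pool ($1,320,000) is divided at the grandchildren's generation equally among Isolde, Maeve, Bilal, Beatrix, and Wiremu: $264,000 each.

Maeve receives $264,000.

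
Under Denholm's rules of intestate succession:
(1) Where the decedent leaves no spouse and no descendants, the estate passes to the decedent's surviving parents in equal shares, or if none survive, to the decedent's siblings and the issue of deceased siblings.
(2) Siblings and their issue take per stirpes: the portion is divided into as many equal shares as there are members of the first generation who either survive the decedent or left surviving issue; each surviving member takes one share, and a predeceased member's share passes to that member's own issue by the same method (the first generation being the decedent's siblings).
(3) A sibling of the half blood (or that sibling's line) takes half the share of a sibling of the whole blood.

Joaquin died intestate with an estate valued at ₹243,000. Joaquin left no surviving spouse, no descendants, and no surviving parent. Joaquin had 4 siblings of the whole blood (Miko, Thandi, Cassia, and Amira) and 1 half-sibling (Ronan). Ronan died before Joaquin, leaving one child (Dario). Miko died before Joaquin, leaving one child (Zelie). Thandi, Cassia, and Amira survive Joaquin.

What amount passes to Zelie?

Zelie receives ₹54,000.

The entire ₹243,000 passes to the siblings and their issue.
Counting each half-blood sibling's line as half a unit, there are 9/2 units in ₹243,000, so one unit is ₹54,000. Whole-blood lines (Miko, Thandi, Cassia, and Amira) take ₹54,000 each; half-blood lines (Ronan) take ₹27,000 each.
Ronan's share (₹27,000) passes entirely to Dario.
Miko's share (₹54,000) passes entirely to Zelie.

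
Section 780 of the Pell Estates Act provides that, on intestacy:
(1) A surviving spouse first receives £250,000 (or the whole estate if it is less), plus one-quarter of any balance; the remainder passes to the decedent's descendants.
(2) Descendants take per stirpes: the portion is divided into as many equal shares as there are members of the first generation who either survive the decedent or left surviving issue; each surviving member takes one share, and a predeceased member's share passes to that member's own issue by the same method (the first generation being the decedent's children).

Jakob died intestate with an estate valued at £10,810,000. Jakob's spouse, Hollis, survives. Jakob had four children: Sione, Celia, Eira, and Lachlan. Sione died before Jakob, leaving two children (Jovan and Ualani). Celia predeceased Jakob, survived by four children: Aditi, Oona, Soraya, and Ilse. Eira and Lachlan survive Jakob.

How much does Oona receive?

Oona receives £495,000.

Hollis first takes £250,000, leaving a balance of £10,560,000. Hollis then takes one-quarter of the balance (£2,640,000), for a total of £2,890,000. The remaining £7,920,000 passes to the descendants.
The descendants' portion (£7,920,000) is divided into 4 shares of £1,980,000: Eira and Lachlan each take £1,980,000; Sione's £1,980,000 share passes to Sione's issue; Celia's £1,980,000 share passes to Celia's issue.
Sione's share (£1,980,000) is divided into 2 shares of £990,000: Jovan and Ualani each take £990,000.
Celia's share (£1,980,000) is divided into 4 shares of £495,000: Aditi, Oona, Soraya, and Ilse each take £495,000.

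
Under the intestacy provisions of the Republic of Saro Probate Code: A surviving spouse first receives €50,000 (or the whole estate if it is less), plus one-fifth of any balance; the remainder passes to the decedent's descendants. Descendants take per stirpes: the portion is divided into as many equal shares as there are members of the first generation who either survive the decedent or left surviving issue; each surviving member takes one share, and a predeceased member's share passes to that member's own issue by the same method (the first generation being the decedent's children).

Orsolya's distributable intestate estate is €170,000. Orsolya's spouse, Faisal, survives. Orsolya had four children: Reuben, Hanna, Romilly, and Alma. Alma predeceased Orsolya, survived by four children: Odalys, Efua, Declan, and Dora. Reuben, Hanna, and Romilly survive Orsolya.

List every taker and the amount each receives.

Faisal first takes €50,000, leaving a balance of €120,000. Faisal then takes one-fifth of the balance (€24,000), for a total of €74,000. The remaining €96,000 passes to the descendants.
The descendants' portion (€96,000) is divided into 4 shares of €24,000: Reuben, Hanna, and Romilly each take €24,000; Alma's €24,000 share passes to Alma's issue.
Alma's share (€24,000) is divided into 4 shares of €6,000: Odalys, Efua, Declan, and Dora each take €6,000.

Faisal: €74,000; Reuben: €24,000; Hanna: €24,000; Romilly: €24,000; Odalys: €6,000; Efua: €6,000; Declan: €6,000; Dora: €6,000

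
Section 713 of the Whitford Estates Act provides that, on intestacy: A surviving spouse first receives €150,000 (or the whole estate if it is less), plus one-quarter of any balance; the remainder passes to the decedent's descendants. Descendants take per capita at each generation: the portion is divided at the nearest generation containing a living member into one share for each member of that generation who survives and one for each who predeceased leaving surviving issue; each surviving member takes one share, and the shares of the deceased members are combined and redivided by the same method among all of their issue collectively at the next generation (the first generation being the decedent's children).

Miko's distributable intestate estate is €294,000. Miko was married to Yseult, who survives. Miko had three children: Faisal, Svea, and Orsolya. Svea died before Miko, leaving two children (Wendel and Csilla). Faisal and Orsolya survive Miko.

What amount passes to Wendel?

Wendel receives €18,000.

Yseult first takes €150,000, leaving a balance of €144,000. Yseult then takes one-quarter of the balance (€36,000), for a total of €186,000. The remaining €108,000 passes to the descendants.
The descendants' portion (€108,000) is divided at the children's generation into 3 shares of €36,000. Faisal and Orsolya each take €36,000. The remaining share for the deceased Svea (€36,000) is carried to the next generation.
That pool (€36,000) is divided at the grandchildren's generation equally among Wendel and Csilla: €18,000 each.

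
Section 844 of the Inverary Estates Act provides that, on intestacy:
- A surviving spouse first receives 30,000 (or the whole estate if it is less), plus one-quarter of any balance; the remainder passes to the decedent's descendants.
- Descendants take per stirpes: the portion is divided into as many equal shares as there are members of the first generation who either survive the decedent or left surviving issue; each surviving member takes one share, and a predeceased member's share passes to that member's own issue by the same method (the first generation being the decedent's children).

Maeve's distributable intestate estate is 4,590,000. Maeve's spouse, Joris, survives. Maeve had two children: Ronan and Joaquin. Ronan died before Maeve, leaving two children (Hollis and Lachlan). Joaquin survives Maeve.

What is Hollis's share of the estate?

Hollis receives 855,000.

Joris first takes 30,000, leaving a balance of 4,560,000. Joris then takes one-quarter of the balance (1,140,000), for a total of 1,170,000. The remaining 3,420,000 passes to the descendants.
The descendants' portion (3,420,000) is divided into 2 shares of 1,710,000: Joaquin takes 1,710,000; Ronan's 1,710,000 share passes to Ronan's issue.
Ronan's share (1,710,000) is divided into 2 shares of 855,000: Hollis and Lachlan each take 855,000.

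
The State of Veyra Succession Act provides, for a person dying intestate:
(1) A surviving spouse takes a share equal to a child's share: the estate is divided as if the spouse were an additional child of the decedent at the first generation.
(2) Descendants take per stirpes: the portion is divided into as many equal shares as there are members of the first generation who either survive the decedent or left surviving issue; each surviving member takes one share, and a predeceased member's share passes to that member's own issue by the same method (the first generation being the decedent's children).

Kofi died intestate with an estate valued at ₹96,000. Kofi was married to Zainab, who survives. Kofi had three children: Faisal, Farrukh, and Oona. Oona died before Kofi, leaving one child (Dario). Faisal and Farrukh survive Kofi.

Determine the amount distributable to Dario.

The spouse counts as an additional share at the children's level, so there are 4 primary shares of ₹24,000. Zainab takes one such share (₹24,000).
The children's combined portion (₹72,000) is divided into 3 shares of ₹24,000: Faisal and Farrukh each take ₹24,000; Oona's ₹24,000 share passes to Oona's issue.
Oona's share (₹24,000) passes entirely to Dario.

Dario receives ₹24,000.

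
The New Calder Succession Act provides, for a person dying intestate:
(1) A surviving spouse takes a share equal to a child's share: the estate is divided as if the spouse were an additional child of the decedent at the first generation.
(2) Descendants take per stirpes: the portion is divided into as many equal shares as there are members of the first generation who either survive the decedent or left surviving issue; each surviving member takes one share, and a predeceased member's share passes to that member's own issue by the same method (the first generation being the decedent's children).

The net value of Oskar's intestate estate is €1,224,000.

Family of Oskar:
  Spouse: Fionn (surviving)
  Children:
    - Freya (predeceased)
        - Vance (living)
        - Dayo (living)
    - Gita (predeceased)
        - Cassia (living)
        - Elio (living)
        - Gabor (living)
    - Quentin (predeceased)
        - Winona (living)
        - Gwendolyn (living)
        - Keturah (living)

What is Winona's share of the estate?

The spouse counts as an additional share at the children's level, so there are 4 primary shares of €306,000. Fionn takes one such share (€306,000).
The children's combined portion (€918,000) is divided into 3 shares of €306,000: Freya's €306,000 share passes to Freya's issue; Gita's €306,000 share passes to Gita's issue; Quentin's €306,000 share passes to Quentin's issue.
Freya's share (€306,000) is divided into 2 shares of €153,000: Vance and Dayo each take €153,000.
Gita's share (€306,000) is divided into 3 shares of €102,000: Cassia, Elio, and Gabor each take €102,000.
Quentin's share (€306,000) is divided into 3 shares of €102,000: Winona, Gwendolyn, and Keturah each take €102,000.

Winona receives €102,000.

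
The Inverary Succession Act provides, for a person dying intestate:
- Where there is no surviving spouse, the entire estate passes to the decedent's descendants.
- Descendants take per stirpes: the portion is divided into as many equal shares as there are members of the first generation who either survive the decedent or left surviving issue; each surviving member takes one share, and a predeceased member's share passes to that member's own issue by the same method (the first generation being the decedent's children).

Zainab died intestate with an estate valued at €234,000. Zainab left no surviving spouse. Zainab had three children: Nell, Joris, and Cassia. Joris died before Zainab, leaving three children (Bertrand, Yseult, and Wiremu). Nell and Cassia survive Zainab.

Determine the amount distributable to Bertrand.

Bertrand receives €26,000.

The entire €234,000 passes to the descendants.
That amount (€234,000) is divided into 3 shares of €78,000: Nell and Cassia each take €78,000; Joris's €78,000 share passes to Joris's issue.
Joris's share (€78,000) is divided into 3 shares of €26,000: Bertrand, Yseult, and Wiremu each take €26,000.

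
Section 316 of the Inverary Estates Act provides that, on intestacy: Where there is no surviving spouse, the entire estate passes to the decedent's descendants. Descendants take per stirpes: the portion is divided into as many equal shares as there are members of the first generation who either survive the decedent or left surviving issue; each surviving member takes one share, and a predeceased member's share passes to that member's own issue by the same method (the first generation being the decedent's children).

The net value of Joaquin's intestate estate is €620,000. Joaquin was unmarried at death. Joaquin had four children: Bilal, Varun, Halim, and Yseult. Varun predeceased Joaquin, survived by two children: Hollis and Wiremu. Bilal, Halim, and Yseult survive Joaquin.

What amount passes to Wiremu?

The entire €620,000 passes to the descendants.
That amount (€620,000) is divided into 4 shares of €155,000: Bilal, Halim, and Yseult each take €155,000; Varun's €155,000 share passes to Varun's issue.
Varun's share (€155,000) is divided into 2 shares of €77,500: Hollis and Wiremu each take €77,500.

Wiremu receives €77,500.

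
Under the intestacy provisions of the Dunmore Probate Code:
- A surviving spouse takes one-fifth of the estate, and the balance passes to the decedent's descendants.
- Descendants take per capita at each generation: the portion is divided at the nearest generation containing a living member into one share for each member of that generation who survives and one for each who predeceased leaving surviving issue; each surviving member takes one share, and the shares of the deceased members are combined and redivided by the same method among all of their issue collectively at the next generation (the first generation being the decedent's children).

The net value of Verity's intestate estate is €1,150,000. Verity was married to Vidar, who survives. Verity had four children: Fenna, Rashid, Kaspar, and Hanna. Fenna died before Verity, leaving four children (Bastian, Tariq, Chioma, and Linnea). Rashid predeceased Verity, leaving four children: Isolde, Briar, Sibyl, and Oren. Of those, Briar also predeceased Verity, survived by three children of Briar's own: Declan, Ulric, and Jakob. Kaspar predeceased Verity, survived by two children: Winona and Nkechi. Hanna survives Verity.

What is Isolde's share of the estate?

Vidar takes one-fifth of €1,150,000 = €230,000. The remaining €920,000 passes to the descendants.
The descendants' portion (€920,000) is divided at the children's generation into 4 shares of €230,000. Hanna takes €230,000. The 3 shares of the deceased (Fenna, Rashid, and Kaspar) are combined into a pool of €690,000.
That pool (€690,000) is divided at the grandchildren's generation into 10 shares of €69,000. Bastian, Tariq, Chioma, Linnea, Isolde, Sibyl, Oren, Winona, and Nkechi each take €69,000. The remaining share for the deceased Briar (€69,000) is carried to the next generation.
That pool (€69,000) is divided at the great-grandchildren's generation equally among Declan, Ulric, and Jakob: €23,000 each.

Isolde receives €69,000.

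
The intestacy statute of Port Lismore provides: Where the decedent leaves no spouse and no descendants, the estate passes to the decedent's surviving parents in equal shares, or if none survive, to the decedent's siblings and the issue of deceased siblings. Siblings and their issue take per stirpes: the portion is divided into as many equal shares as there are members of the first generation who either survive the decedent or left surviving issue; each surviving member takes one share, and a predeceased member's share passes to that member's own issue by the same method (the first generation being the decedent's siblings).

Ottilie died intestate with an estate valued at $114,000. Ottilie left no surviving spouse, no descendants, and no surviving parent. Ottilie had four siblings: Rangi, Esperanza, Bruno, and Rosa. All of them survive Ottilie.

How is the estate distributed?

The entire $114,000 passes to the siblings and their issue.
That amount ($114,000) is divided into 4 shares of $28,500: Rangi, Esperanza, Bruno, and Rosa each take $28,500.

Rangi: $28,500; Esperanza: $28,500; Bruno: $28,500; Rosa: $28,500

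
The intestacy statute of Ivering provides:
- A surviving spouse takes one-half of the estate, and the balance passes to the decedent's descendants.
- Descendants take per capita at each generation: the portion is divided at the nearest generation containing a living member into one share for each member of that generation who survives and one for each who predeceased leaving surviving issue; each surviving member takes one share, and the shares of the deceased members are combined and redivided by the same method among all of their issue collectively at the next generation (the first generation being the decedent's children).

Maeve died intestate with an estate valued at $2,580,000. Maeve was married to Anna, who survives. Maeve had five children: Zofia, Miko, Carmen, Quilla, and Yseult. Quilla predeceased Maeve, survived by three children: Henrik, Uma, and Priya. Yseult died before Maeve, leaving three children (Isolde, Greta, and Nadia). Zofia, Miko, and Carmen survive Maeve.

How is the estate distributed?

Anna takes one-half of $2,580,000 = $1,290,000. The remaining $1,290,000 passes to the descendants.
The descendants' portion ($1,290,000) is divided at the children's generation into 5 shares of $258,000. Zofia, Miko, and Carmen each take $258,000. The 2 shares of the deceased (Quilla and Yseult) are combined into a pool of $516,000.
That pool ($516,000) is divided at the grandchildren's generation equally among Henrik, Uma, Priya, Isolde, Greta, and Nadia: $86,000 each.

Anna: $1,290,000; Zofia: $258,000; Miko: $258,000; Carmen: $258,000; Henrik: $86,000; Uma: $86,000; Priya: $86,000; Isolde: $86,000; Greta: $86,000; Nadia: $86,000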